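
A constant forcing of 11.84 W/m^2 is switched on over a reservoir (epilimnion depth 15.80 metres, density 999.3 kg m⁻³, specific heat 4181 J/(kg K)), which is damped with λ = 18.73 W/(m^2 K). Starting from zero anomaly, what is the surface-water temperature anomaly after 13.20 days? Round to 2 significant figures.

Areal heat capacity C = ρ c_p D = 999.3 × 4181 × 15.80 = 6.60×10^7 J m⁻² K⁻¹.
τ = C / λ = 6.60×10^7 / 18.73 = 3.52×10^6 s.
Equilibrium anomaly ΔT_eq = F / λ = 11.84 / 18.73 = 0.632 K.
t = 13.20 days = 1.14×10^6 s, so t/τ = 0.324.
ΔT(t) = ΔT_eq (1 − e^(−t/τ)) = 0.632 × (1 − e^−0.324) = 0.175 K.

0.17 K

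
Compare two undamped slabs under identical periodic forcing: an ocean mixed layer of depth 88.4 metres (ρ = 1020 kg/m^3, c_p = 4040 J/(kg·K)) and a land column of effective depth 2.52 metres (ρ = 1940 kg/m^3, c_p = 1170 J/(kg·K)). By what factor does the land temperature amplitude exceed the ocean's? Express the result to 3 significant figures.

63.7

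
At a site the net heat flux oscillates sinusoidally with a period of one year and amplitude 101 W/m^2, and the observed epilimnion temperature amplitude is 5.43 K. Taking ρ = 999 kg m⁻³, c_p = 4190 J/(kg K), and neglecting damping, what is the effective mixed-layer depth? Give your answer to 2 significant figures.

22 m

ω = 2π / 3.15×10^7 s = 1.99×10^-7 s⁻¹.
Required C = F₀ / (A ω) = 101 / (5.43 × 1.99×10^-7) = 9.34×10^7 J/(m²·K).
D = C / (ρ c_p) = 9.34×10^7 / (999 × 4190) = 22.3 m.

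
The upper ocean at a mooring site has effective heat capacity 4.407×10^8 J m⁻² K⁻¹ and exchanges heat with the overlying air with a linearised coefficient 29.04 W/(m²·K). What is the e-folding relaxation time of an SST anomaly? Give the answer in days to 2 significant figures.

180 days

Areal heat capacity C = 4.407×10^8 J m⁻² K⁻¹ (given).
Relaxation time τ = C / λ = 4.41×10^8 / 29.04 = 1.52×10^7 s.
In days: 1.52×10^7 s / (86400 s/day) = 176 days.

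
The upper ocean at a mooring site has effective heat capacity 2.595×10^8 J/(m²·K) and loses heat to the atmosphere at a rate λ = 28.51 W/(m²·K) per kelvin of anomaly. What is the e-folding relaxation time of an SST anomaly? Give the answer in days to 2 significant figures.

Areal heat capacity C = 2.595×10^8 J/(m²·K) (given).
Relaxation time τ = C / λ = 2.59×10^8 / 28.51 = 9.10×10^6 s.
In days: 9.10×10^6 s / (86400 s/day) = 105 days.

110 days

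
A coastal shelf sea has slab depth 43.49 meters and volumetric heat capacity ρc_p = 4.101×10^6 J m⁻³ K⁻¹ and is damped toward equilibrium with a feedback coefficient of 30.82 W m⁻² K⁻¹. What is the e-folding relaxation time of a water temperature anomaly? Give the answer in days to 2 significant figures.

Areal heat capacity C = ρc_p × D = 4.101×10^6 × 43.49 = 1.78×10^8 J m⁻² K⁻¹.
Relaxation time τ = C / λ = 1.78×10^8 / 30.82 = 5.79×10^6 s.
In days: 5.79×10^6 s / (86400 s/day) = 67.0 days.

67 days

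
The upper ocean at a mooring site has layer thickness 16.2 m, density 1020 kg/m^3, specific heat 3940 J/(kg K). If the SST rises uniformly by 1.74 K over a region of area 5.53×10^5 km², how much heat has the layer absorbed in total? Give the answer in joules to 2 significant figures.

6.3×10^19 J

Areal heat capacity C = ρ c_p D = 1020 × 3940 × 16.2 = 6.51×10^7 J m⁻² K⁻¹.
Heat per unit area: q = C ΔT = 6.51×10^7 × 1.74 = 1.13×10^8 J/m².
Total heat: Q = q × A = 1.13×10^8 × (5.53×10^5 × 10⁶ m²) = 6.26×10^19 J.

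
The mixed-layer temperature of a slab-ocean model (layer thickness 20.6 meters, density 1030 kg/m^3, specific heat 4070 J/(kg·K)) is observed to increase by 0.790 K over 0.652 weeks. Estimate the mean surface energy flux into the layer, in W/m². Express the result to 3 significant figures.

Areal heat capacity C = ρ c_p D = 1030 × 4070 × 20.6 = 8.64×10^7 J/(m^2 K).
Required heat per unit area: Q = C ΔT = 8.64×10^7 × 0.790 = 6.82×10^7 J/m².
Flux F = Q / Δt = 6.82×10^7 / 3.94×10^5 s = 173 W/m².

173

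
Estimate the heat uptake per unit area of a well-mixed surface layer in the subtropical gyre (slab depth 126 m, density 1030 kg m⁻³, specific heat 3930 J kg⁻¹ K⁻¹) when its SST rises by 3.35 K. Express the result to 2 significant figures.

Areal heat capacity C = ρ c_p D = 1030 × 3930 × 126 = 5.10×10^8 J m⁻² K⁻¹.
ΔQ = C ΔT = 5.10×10^8 × 3.35 = 1.71×10^9 J/m².

1.7×10^9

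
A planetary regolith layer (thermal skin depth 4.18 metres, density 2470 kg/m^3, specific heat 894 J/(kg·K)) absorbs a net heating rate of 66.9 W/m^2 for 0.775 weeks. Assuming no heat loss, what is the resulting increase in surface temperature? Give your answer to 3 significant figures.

Areal heat capacity C = ρ c_p D = 2470 × 894 × 4.18 = 9.23×10^6 J/(m²·K).
Net heat input Q = F Δt = 66.9 × (0.775 weeks × 6.048×10^5 s/week) = 3.14×10^7 J/m².
ΔT = Q / C = 3.14×10^7 / 9.23×10^6 = 3.40 K.

3.40 K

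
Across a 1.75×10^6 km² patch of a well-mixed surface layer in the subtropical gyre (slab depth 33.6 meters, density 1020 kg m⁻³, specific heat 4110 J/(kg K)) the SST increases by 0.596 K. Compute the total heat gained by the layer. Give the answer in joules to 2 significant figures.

1.5×10^20 J

Areal heat capacity C = ρ c_p D = 1020 × 4110 × 33.6 = 1.41×10^8 J/(m²·K).
Heat per unit area: q = C ΔT = 1.41×10^8 × 0.596 = 8.40×10^7 J/m².
Total heat: Q = q × A = 8.40×10^7 × (1.75×10^6 × 10⁶ m²) = 1.47×10^20 J.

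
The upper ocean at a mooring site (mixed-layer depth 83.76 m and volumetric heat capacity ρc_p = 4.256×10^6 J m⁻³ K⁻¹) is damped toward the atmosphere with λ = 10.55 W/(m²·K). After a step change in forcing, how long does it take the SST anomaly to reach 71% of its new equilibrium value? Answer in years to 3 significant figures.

1.33 years

Areal heat capacity C = ρc_p × D = 4.256×10^6 × 83.76 = 3.56×10^8 J/(m²·K).
τ = C / λ = 3.56×10^8 / 10.55 = 3.38×10^7 s.
Fraction reached: 1 − e^(−t/τ) = 0.71 ⇒ t = −τ ln(1 − 0.71) = τ × 1.24.
t = 4.18×10^7 s = 1.33 years.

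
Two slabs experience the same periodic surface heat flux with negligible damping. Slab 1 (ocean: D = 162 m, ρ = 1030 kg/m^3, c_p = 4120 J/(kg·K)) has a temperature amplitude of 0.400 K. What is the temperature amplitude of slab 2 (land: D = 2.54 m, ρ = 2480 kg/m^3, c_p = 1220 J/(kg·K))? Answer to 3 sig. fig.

C_ocean = 6.87×10^8 J/(m²·K); C_land = 7.69×10^6 J/(m²·K).
A ∝ 1/C ⇒ A_land = A_ocean × C_ocean/C_land = 0.400 × 89.5 = 35.8 K.

35.8 K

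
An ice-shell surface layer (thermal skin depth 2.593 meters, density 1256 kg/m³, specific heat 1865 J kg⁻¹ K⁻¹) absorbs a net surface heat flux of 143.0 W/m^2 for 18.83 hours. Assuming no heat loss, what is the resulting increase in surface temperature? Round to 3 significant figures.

Areal heat capacity C = ρ c_p D = 1256 × 1865 × 2.593 = 6.07×10^6 J/(m^2 K).
Net heat input Q = F Δt = 143.0 × (18.83 hours × 3600 s/hour) = 9.69×10^6 J/m².
ΔT = Q / C = 9.69×10^6 / 6.07×10^6 = 1.60 K.

1.60 K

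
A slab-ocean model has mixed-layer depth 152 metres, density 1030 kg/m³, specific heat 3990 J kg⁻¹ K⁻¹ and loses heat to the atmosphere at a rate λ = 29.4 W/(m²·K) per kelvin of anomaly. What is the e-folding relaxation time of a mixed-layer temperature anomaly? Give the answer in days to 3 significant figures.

246 days

Areal heat capacity C = ρ c_p D = 1030 × 3990 × 152 = 6.25×10^8 J/(m^2 K).
Relaxation time τ = C / λ = 6.25×10^8 / 29.4 = 2.12×10^7 s.
In days: 2.12×10^7 s / (86400 s/day) = 246 days.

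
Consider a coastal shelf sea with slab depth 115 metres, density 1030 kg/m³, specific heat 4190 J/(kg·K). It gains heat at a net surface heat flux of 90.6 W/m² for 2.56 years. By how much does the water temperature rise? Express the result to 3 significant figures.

Areal heat capacity C = ρ c_p D = 1030 × 4190 × 115 = 4.96×10^8 J/(m²·K).
Net heat input Q = F Δt = 90.6 × (2.56 years × 3.156×10^7 s/year) = 7.32×10^9 J/m².
ΔT = Q / C = 7.32×10^9 / 4.96×10^8 = 14.7 K.

14.7 K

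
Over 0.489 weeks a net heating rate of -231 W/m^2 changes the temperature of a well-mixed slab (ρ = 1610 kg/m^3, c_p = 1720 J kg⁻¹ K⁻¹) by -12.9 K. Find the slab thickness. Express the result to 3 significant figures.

Heat input Q = F Δt = -231 × 2.96×10^5 s = -6.83×10^7 J/m².
Required areal heat capacity C = Q / ΔT = 5.30×10^6 J/(m²·K).
Depth D = C / (ρ c_p) = 5.30×10^6 / (1610 × 1720) = 1.91 m.

1.91 m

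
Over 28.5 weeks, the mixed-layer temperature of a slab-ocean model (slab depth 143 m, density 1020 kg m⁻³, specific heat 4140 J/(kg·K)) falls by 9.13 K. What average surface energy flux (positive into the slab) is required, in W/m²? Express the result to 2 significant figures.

Areal heat capacity C = ρ c_p D = 1020 × 4140 × 143 = 6.04×10^8 J/(m²·K).
Required heat per unit area: Q = C ΔT = 6.04×10^8 × -9.13 = -5.51×10^9 J/m².
Flux F = Q / Δt = -5.51×10^9 / 1.72×10^7 s = -320 W/m².

-320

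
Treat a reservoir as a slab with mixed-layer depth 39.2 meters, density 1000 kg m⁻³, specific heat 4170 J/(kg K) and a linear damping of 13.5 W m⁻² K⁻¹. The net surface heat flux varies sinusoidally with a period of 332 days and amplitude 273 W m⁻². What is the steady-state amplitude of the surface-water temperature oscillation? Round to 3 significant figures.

Areal heat capacity C = ρ c_p D = 1000 × 4170 × 39.2 = 1.63×10^8 J/(m^2 K).
Angular frequency ω = 2π / T = 2π / 2.87×10^7 s = 2.19×10^-7 s⁻¹.
√((Cω)² + λ²) = √((35.8)² + 13.5²) = 38.3 W/(m²·K).
Amplitude A = F₀ / √((Cω)²+λ²) = 273 / 38.3 = 7.13 K.

7.13 K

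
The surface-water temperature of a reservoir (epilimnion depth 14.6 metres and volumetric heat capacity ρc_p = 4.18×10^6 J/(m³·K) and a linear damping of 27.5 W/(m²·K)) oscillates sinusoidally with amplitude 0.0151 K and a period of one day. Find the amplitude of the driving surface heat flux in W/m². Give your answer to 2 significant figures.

Areal heat capacity C = ρc_p × D = 4.18×10^6 × 14.6 = 6.10×10^7 J/(m²·K).
ω = 2π / 86400 s = 7.27×10^-5 s⁻¹.
√((Cω)² + λ²) = √((4440)² + 27.5²) = 4440 W/(m²·K).
F₀ = A × √((Cω)²+λ²) = 0.0151 × 4440 = 67.0 W/m².

67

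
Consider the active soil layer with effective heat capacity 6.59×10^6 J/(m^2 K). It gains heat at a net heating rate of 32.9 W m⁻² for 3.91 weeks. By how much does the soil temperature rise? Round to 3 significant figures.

Areal heat capacity C = 6.59×10^6 J/(m^2 K) (given).
Net heat input Q = F Δt = 32.9 × (3.91 weeks × 6.048×10^5 s/week) = 7.78×10^7 J/m².
ΔT = Q / C = 7.78×10^7 / 6.59×10^6 = 11.8 K.

11.8 K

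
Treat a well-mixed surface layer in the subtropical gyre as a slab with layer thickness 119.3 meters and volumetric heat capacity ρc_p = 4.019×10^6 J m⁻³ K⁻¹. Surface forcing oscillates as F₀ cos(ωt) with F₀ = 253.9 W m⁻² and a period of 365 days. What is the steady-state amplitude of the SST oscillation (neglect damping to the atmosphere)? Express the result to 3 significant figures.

2.66 K

Areal heat capacity C = ρc_p × D = 4.019×10^6 × 119.3 = 4.79×10^8 J/(m²·K).
Angular frequency ω = 2π / T = 2π / 3.15×10^7 s = 1.99×10^-7 s⁻¹.
Cω = 4.79×10^8 × 1.99×10^-7 = 95.5 W/(m²·K).
Amplitude A = F₀ / (Cω) = 253.9 / 95.5 = 2.66 K.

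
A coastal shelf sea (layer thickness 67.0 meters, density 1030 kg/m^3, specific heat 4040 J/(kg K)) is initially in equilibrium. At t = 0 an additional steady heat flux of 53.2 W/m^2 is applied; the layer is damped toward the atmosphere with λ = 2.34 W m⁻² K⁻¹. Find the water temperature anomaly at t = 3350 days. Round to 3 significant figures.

20.7 K

Areal heat capacity C = ρ c_p D = 1030 × 4040 × 67.0 = 2.79×10^8 J m⁻² K⁻¹.
τ = C / λ = 2.79×10^8 / 2.34 = 1.19×10^8 s.
Equilibrium anomaly ΔT_eq = F / λ = 53.2 / 2.34 = 22.7 K.
t = 3350 days = 2.89×10^8 s, so t/τ = 2.43.
ΔT(t) = ΔT_eq (1 − e^(−t/τ)) = 22.7 × (1 − e^−2.43) = 20.7 K.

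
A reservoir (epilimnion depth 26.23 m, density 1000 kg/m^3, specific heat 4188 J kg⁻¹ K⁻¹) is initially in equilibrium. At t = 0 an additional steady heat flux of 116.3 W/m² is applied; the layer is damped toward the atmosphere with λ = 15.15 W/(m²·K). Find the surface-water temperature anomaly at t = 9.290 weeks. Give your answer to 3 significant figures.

4.14 K

Areal heat capacity C = ρ c_p D = 1000 × 4188 × 26.23 = 1.10×10^8 J/(m^2 K).
τ = C / λ = 1.10×10^8 / 15.15 = 7.25×10^6 s.
Equilibrium anomaly ΔT_eq = F / λ = 116.3 / 15.15 = 7.68 K.
t = 9.290 weeks = 5.62×10^6 s, so t/τ = 0.775.
ΔT(t) = ΔT_eq (1 − e^(−t/τ)) = 7.68 × (1 − e^−0.775) = 4.14 K.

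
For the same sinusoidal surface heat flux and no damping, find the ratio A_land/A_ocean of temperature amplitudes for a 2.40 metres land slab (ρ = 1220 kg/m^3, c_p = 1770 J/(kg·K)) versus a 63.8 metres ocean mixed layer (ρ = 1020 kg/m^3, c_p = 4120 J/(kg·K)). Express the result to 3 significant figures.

51.7

C_ocean = 1020 × 4120 × 63.8 = 2.68×10^8 J/(m²·K).
C_land = 1220 × 1770 × 2.40 = 5.18×10^6 J/(m²·K).
Undamped amplitude ∝ 1/C, so A_land/A_ocean = C_ocean/C_land = 51.7.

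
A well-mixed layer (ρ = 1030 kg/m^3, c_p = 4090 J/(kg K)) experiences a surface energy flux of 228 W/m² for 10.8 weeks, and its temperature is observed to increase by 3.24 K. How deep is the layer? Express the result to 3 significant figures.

109 m

Heat input Q = F Δt = 228 × 6.53×10^6 s = 1.49×10^9 J/m².
Required areal heat capacity C = Q / ΔT = 4.60×10^8 J/(m²·K).
Depth D = C / (ρ c_p) = 4.60×10^8 / (1030 × 4090) = 109 m.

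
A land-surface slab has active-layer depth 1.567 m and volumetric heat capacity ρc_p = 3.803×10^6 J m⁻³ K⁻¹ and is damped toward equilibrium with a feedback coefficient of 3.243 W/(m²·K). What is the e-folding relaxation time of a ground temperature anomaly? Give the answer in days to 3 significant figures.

21.3 days

Areal heat capacity C = ρc_p × D = 3.803×10^6 × 1.567 = 5.96×10^6 J/(m²·K).
Relaxation time τ = C / λ = 5.96×10^6 / 3.243 = 1.84×10^6 s.
In days: 1.84×10^6 s / (86400 s/day) = 21.3 days.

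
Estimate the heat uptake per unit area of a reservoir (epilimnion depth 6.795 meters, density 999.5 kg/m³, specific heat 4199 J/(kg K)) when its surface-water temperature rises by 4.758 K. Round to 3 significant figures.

Areal heat capacity C = ρ c_p D = 999.5 × 4199 × 6.795 = 2.85×10^7 J m⁻² K⁻¹.
ΔQ = C ΔT = 2.85×10^7 × 4.758 = 1.36×10^8 J/m².

1.36×10^8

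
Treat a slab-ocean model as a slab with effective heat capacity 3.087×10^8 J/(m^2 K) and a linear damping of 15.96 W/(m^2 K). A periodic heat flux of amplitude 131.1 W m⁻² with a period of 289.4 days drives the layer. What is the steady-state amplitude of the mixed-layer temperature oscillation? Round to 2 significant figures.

Areal heat capacity C = 3.087×10^8 J/(m^2 K) (given).
Angular frequency ω = 2π / T = 2π / 2.50×10^7 s = 2.51×10^-7 s⁻¹.
√((Cω)² + λ²) = √((77.6)² + 15.96²) = 79.2 W/(m²·K).
Amplitude A = F₀ / √((Cω)²+λ²) = 131.1 / 79.2 = 1.66 K.

1.7 K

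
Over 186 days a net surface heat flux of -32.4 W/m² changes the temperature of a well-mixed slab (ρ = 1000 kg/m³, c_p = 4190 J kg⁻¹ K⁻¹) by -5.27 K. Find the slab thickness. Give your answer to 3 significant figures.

23.6 m

Heat input Q = F Δt = -32.4 × 1.61×10^7 s = -5.21×10^8 J/m².
Required areal heat capacity C = Q / ΔT = 9.88×10^7 J/(m²·K).
Depth D = C / (ρ c_p) = 9.88×10^7 / (1000 × 4190) = 23.6 m.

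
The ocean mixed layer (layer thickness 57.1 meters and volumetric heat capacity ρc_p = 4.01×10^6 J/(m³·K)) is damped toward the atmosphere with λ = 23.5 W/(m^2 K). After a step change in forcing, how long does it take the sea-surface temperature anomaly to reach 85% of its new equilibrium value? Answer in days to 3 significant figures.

Areal heat capacity C = ρc_p × D = 4.01×10^6 × 57.1 = 2.29×10^8 J m⁻² K⁻¹.
τ = C / λ = 2.29×10^8 / 23.5 = 9.74×10^6 s.
Fraction reached: 1 − e^(−t/τ) = 0.85 ⇒ t = −τ ln(1 − 0.85) = τ × 1.90.
t = 1.85×10^7 s = 214 days.

214 days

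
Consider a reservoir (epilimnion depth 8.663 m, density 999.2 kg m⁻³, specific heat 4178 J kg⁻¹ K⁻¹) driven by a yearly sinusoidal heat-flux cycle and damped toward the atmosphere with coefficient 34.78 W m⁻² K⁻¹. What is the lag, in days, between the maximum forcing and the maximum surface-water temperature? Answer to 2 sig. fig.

12 days

Areal heat capacity C = ρ c_p D = 999.2 × 4178 × 8.663 = 3.62×10^7 J/(m^2 K).
ω = 2π / 3.15×10^7 s = 1.99×10^-7 s⁻¹.
Phase lag φ = arctan(Cω/λ) = arctan(7.21/34.78) = 0.204 rad.
Time lag = φ / ω = 0.204 / 1.99×10^-7 = 1.03×10^6 s = 11.9 days.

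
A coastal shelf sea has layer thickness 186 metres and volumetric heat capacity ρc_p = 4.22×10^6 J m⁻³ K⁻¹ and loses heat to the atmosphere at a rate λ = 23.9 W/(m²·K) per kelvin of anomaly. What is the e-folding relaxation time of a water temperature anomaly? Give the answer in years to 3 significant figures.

1.04 years

Areal heat capacity C = ρc_p × D = 4.22×10^6 × 186 = 7.85×10^8 J/(m²·K).
Relaxation time τ = C / λ = 7.85×10^8 / 23.9 = 3.28×10^7 s.
In years: 3.28×10^7 s / (3.156×10^7 s/year) = 1.04 years.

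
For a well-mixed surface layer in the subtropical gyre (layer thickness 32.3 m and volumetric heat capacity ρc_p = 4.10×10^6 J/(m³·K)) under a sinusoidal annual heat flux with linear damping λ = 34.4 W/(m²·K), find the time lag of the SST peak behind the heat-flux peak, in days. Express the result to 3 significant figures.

38.0 days

Areal heat capacity C = ρc_p × D = 4.10×10^6 × 32.3 = 1.32×10^8 J m⁻² K⁻¹.
ω = 2π / 3.15×10^7 s = 1.99×10^-7 s⁻¹.
Phase lag φ = arctan(Cω/λ) = arctan(26.4/34.4) = 0.654 rad.
Time lag = φ / ω = 0.654 / 1.99×10^-7 = 3.28×10^6 s = 38.0 days.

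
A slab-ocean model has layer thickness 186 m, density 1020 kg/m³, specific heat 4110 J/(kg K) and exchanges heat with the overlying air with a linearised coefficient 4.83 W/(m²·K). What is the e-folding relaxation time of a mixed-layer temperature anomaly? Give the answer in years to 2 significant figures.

5.1 years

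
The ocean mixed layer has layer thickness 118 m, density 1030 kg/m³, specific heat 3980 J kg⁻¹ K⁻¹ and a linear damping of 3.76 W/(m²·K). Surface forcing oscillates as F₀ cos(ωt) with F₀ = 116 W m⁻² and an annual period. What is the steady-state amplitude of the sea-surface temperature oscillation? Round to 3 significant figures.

Areal heat capacity C = ρ c_p D = 1030 × 3980 × 118 = 4.84×10^8 J/(m^2 K).
Angular frequency ω = 2π / T = 2π / 3.15×10^7 s = 1.99×10^-7 s⁻¹.
√((Cω)² + λ²) = √((96.4)² + 3.76²) = 96.5 W/(m²·K).
Amplitude A = F₀ / √((Cω)²+λ²) = 116 / 96.5 = 1.20 K.

1.20 K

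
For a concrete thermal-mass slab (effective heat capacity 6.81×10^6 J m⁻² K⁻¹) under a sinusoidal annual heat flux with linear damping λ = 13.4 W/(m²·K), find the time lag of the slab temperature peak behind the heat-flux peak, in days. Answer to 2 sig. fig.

5.9 days

Areal heat capacity C = 6.81×10^6 J m⁻² K⁻¹ (given).
ω = 2π / 3.15×10^7 s = 1.99×10^-7 s⁻¹.
Phase lag φ = arctan(Cω/λ) = arctan(1.36/13.4) = 0.101 rad.
Time lag = φ / ω = 0.101 / 1.99×10^-7 = 5.06×10^5 s = 5.86 days.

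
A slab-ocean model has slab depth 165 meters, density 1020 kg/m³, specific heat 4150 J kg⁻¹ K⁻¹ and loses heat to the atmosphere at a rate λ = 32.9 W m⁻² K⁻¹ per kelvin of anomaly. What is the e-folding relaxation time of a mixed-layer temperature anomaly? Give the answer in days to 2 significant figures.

250 days

Areal heat capacity C = ρ c_p D = 1020 × 4150 × 165 = 6.98×10^8 J m⁻² K⁻¹.
Relaxation time τ = C / λ = 6.98×10^8 / 32.9 = 2.12×10^7 s.
In days: 2.12×10^7 s / (86400 s/day) = 246 days.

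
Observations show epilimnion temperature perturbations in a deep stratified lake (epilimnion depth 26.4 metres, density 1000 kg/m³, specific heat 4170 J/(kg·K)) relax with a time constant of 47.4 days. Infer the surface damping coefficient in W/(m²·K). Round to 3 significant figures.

Areal heat capacity C = ρ c_p D = 1000 × 4170 × 26.4 = 1.10×10^8 J/(m^2 K).
τ = 47.4 days = 4.10×10^6 s.
λ = C / τ = 1.10×10^8 / 4.10×10^6 = 26.9 W/(m²·K).

26.9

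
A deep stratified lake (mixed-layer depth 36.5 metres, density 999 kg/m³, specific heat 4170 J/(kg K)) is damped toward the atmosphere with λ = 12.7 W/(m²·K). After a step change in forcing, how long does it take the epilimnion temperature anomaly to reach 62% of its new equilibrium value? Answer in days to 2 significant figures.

130 days

Areal heat capacity C = ρ c_p D = 999 × 4170 × 36.5 = 1.52×10^8 J/(m^2 K).
τ = C / λ = 1.52×10^8 / 12.7 = 1.20×10^7 s.
Fraction reached: 1 − e^(−t/τ) = 0.62 ⇒ t = −τ ln(1 − 0.62) = τ × 0.968.
t = 1.16×10^7 s = 134 days.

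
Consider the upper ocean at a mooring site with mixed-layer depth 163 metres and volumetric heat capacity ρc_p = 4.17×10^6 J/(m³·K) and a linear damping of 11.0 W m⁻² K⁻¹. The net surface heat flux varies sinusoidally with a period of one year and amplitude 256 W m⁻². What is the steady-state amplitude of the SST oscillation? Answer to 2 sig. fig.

Areal heat capacity C = ρc_p × D = 4.17×10^6 × 163 = 6.80×10^8 J m⁻² K⁻¹.
Angular frequency ω = 2π / T = 2π / 3.15×10^7 s = 1.99×10^-7 s⁻¹.
√((Cω)² + λ²) = √((135)² + 11.0²) = 136 W/(m²·K).
Amplitude A = F₀ / √((Cω)²+λ²) = 256 / 136 = 1.88 K.

1.9 K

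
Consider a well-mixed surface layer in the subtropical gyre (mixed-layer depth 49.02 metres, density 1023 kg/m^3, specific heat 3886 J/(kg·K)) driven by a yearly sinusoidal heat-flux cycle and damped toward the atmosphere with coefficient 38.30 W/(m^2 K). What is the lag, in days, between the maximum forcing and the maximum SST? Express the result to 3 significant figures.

46.0 days

Areal heat capacity C = ρ c_p D = 1023 × 3886 × 49.02 = 1.95×10^8 J/(m^2 K).
ω = 2π / 3.15×10^7 s = 1.99×10^-7 s⁻¹.
Phase lag φ = arctan(Cω/λ) = arctan(38.8/38.30) = 0.792 rad.
Time lag = φ / ω = 0.792 / 1.99×10^-7 = 3.98×10^6 s = 46.0 days.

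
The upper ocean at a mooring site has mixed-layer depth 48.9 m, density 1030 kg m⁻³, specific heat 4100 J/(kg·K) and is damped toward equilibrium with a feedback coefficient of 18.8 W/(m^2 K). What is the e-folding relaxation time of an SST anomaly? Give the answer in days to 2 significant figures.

Areal heat capacity C = ρ c_p D = 1030 × 4100 × 48.9 = 2.07×10^8 J/(m²·K).
Relaxation time τ = C / λ = 2.07×10^8 / 18.8 = 1.10×10^7 s.
In days: 1.10×10^7 s / (86400 s/day) = 127 days.

130 days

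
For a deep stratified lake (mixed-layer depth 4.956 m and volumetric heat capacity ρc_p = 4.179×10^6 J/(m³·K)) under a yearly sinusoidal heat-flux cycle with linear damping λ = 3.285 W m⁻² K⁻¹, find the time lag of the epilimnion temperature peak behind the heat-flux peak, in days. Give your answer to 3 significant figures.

Areal heat capacity C = ρc_p × D = 4.179×10^6 × 4.956 = 2.07×10^7 J/(m^2 K).
ω = 2π / 3.15×10^7 s = 1.99×10^-7 s⁻¹.
Phase lag φ = arctan(Cω/λ) = arctan(4.13/3.285) = 0.898 rad.
Time lag = φ / ω = 0.898 / 1.99×10^-7 = 4.51×10^6 s = 52.2 days.

52.2 days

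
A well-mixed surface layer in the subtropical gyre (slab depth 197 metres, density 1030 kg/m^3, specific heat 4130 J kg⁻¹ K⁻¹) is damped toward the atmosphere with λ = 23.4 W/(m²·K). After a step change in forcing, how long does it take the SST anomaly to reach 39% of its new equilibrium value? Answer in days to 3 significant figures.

205 days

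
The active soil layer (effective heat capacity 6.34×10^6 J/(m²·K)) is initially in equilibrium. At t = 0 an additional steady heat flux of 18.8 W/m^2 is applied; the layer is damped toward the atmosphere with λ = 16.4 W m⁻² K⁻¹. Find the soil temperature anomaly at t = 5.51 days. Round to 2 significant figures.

Areal heat capacity C = 6.34×10^6 J/(m²·K) (given).
τ = C / λ = 6.34×10^6 / 16.4 = 3.87×10^5 s.
Equilibrium anomaly ΔT_eq = F / λ = 18.8 / 16.4 = 1.15 K.
t = 5.51 days = 4.76×10^5 s, so t/τ = 1.23.
ΔT(t) = ΔT_eq (1 − e^(−t/τ)) = 1.15 × (1 − e^−1.23) = 0.812 K.

0.81 K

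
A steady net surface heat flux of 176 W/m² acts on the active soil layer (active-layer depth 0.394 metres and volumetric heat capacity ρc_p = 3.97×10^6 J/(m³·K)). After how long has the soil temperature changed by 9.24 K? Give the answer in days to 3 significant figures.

0.950 days

Areal heat capacity C = ρc_p × D = 3.97×10^6 × 0.394 = 1.56×10^6 J/(m²·K).
Time required: Δt = C ΔT / F = 1.56×10^6 × 9.24 / 176 = 82100 s.
In days: 82100 s / (86400 s/day) = 0.950 days.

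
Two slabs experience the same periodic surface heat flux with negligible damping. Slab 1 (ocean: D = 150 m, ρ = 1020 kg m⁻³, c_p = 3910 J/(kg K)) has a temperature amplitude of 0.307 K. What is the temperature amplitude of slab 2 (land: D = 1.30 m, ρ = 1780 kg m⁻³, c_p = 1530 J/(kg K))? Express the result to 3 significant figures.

C_ocean = 5.98×10^8 J/(m²·K); C_land = 3.54×10^6 J/(m²·K).
A ∝ 1/C ⇒ A_land = A_ocean × C_ocean/C_land = 0.307 × 169 = 51.9 K.

51.9 K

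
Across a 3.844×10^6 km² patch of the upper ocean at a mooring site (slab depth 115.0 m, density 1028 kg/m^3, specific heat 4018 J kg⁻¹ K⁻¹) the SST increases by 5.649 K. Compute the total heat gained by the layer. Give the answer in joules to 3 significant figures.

1.03×10^22 J

Areal heat capacity C = ρ c_p D = 1028 × 4018 × 115.0 = 4.75×10^8 J/(m^2 K).
Heat per unit area: q = C ΔT = 4.75×10^8 × 5.649 = 2.68×10^9 J/m².
Total heat: Q = q × A = 2.68×10^9 × (3.844×10^6 × 10⁶ m²) = 1.03×10^22 J.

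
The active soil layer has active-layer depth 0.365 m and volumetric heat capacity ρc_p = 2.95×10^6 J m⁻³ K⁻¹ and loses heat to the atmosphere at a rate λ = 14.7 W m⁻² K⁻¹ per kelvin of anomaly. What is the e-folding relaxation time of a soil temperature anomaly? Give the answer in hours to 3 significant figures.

20.3 hours

Areal heat capacity C = ρc_p × D = 2.95×10^6 × 0.365 = 1.08×10^6 J m⁻² K⁻¹.
Relaxation time τ = C / λ = 1.08×10^6 / 14.7 = 73200 s.
In hours: 73200 s / (3600 s/hour) = 20.3 hours.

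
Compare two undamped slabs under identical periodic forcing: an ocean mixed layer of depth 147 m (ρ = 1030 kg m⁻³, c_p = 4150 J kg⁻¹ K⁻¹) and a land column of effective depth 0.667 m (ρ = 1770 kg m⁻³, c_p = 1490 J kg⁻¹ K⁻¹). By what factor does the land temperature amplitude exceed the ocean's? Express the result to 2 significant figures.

360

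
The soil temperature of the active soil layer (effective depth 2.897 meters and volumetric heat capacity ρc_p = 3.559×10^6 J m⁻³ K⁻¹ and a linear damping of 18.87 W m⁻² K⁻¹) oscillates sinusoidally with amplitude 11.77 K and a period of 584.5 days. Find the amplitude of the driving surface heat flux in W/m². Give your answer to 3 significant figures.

223

Areal heat capacity C = ρc_p × D = 3.559×10^6 × 2.897 = 1.03×10^7 J m⁻² K⁻¹.
ω = 2π / 5.05×10^7 s = 1.24×10^-7 s⁻¹.
√((Cω)² + λ²) = √((1.28)² + 18.87²) = 18.9 W/(m²·K).
F₀ = A × √((Cω)²+λ²) = 11.77 × 18.9 = 223 W/m².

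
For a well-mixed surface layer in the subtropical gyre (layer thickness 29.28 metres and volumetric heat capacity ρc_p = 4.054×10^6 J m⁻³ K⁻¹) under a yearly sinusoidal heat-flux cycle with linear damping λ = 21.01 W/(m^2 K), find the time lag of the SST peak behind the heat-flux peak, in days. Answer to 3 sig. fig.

Areal heat capacity C = ρc_p × D = 4.054×10^6 × 29.28 = 1.19×10^8 J m⁻² K⁻¹.
ω = 2π / 3.15×10^7 s = 1.99×10^-7 s⁻¹.
Phase lag φ = arctan(Cω/λ) = arctan(23.6/21.01) = 0.844 rad.
Time lag = φ / ω = 0.844 / 1.99×10^-7 = 4.24×10^6 s = 49.1 days.

49.1 days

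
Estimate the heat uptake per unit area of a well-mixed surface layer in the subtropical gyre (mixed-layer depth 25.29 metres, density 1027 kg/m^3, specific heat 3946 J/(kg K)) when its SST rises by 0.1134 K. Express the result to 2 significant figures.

1.2×10^7

Areal heat capacity C = ρ c_p D = 1027 × 3946 × 25.29 = 1.02×10^8 J m⁻² K⁻¹.
ΔQ = C ΔT = 1.02×10^8 × 0.1134 = 1.16×10^7 J/m².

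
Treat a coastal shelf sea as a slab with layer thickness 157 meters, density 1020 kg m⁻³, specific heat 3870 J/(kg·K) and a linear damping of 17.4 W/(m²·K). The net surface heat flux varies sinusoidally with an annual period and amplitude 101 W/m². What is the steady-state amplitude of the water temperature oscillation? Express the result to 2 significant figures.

0.81 K

Areal heat capacity C = ρ c_p D = 1020 × 3870 × 157 = 6.20×10^8 J/(m^2 K).
Angular frequency ω = 2π / T = 2π / 3.15×10^7 s = 1.99×10^-7 s⁻¹.
√((Cω)² + λ²) = √((123)² + 17.4²) = 125 W/(m²·K).
Amplitude A = F₀ / √((Cω)²+λ²) = 101 / 125 = 0.810 K.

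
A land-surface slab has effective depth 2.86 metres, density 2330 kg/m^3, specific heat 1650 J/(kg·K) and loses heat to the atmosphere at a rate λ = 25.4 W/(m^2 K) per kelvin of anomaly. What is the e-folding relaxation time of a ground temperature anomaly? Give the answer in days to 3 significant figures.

5.01 days

Areal heat capacity C = ρ c_p D = 2330 × 1650 × 2.86 = 1.10×10^7 J/(m²·K).
Relaxation time τ = C / λ = 1.10×10^7 / 25.4 = 4.33×10^5 s.
In days: 4.33×10^5 s / (86400 s/day) = 5.01 days.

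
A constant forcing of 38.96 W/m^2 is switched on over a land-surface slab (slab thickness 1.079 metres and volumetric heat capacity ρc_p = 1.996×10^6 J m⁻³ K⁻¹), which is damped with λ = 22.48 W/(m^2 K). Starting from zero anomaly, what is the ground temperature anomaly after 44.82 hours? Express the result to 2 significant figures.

1.4 K

Areal heat capacity C = ρc_p × D = 1.996×10^6 × 1.079 = 2.15×10^6 J/(m^2 K).
τ = C / λ = 2.15×10^6 / 22.48 = 95800 s.
Equilibrium anomaly ΔT_eq = F / λ = 38.96 / 22.48 = 1.73 K.
t = 44.82 hours = 1.61×10^5 s, so t/τ = 1.68.
ΔT(t) = ΔT_eq (1 − e^(−t/τ)) = 1.73 × (1 − e^−1.68) = 1.41 K.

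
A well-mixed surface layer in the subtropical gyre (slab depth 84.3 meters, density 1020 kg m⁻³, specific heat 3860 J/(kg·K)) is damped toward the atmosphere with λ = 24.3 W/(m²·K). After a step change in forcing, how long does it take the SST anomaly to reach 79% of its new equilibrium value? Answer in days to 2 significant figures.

250 days

Areal heat capacity C = ρ c_p D = 1020 × 3860 × 84.3 = 3.32×10^8 J/(m²·K).
τ = C / λ = 3.32×10^8 / 24.3 = 1.37×10^7 s.
Fraction reached: 1 − e^(−t/τ) = 0.79 ⇒ t = −τ ln(1 − 0.79) = τ × 1.56.
t = 2.13×10^7 s = 247 days.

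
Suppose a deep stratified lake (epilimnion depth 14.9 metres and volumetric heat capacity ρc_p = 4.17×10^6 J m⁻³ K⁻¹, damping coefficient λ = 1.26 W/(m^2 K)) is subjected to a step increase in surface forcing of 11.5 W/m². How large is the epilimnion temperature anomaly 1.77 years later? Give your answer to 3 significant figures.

Areal heat capacity C = ρc_p × D = 4.17×10^6 × 14.9 = 6.21×10^7 J m⁻² K⁻¹.
τ = C / λ = 6.21×10^7 / 1.26 = 4.93×10^7 s.
Equilibrium anomaly ΔT_eq = F / λ = 11.5 / 1.26 = 9.13 K.
t = 1.77 years = 5.59×10^7 s, so t/τ = 1.13.
ΔT(t) = ΔT_eq (1 − e^(−t/τ)) = 9.13 × (1 − e^−1.13) = 6.19 K.

6.19 K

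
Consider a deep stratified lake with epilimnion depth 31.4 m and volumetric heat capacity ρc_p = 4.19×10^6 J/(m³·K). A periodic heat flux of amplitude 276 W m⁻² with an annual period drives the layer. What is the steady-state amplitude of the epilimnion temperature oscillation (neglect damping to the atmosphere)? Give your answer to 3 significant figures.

Areal heat capacity C = ρc_p × D = 4.19×10^6 × 31.4 = 1.32×10^8 J/(m²·K).
Angular frequency ω = 2π / T = 2π / 3.15×10^7 s = 1.99×10^-7 s⁻¹.
Cω = 1.32×10^8 × 1.99×10^-7 = 26.2 W/(m²·K).
Amplitude A = F₀ / (Cω) = 276 / 26.2 = 10.5 K.

10.5 K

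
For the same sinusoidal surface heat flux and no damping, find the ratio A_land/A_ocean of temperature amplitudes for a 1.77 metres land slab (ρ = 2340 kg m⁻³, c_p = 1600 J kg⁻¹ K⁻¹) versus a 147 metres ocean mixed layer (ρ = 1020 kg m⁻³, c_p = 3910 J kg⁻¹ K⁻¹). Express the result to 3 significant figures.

C_ocean = 1020 × 3910 × 147 = 5.86×10^8 J/(m²·K).
C_land = 2340 × 1600 × 1.77 = 6.63×10^6 J/(m²·K).
Undamped amplitude ∝ 1/C, so A_land/A_ocean = C_ocean/C_land = 88.5.

88.5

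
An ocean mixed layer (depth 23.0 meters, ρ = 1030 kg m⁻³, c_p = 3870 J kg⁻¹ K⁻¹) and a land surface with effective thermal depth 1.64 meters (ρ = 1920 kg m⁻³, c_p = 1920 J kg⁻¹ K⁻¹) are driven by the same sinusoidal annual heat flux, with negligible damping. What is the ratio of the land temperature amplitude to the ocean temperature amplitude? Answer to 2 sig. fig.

C_ocean = 1030 × 3870 × 23.0 = 9.17×10^7 J/(m²·K).
C_land = 1920 × 1920 × 1.64 = 6.05×10^6 J/(m²·K).
Undamped amplitude ∝ 1/C, so A_land/A_ocean = C_ocean/C_land = 15.2.

15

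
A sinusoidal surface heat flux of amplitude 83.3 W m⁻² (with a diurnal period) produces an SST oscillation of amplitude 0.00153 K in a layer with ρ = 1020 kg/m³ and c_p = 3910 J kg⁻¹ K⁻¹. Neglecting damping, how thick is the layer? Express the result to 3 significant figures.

ω = 2π / 86400 s = 7.27×10^-5 s⁻¹.
Required C = F₀ / (A ω) = 83.3 / (0.00153 × 7.27×10^-5) = 7.49×10^8 J/(m²·K).
D = C / (ρ c_p) = 7.49×10^8 / (1020 × 3910) = 188 m.

188 m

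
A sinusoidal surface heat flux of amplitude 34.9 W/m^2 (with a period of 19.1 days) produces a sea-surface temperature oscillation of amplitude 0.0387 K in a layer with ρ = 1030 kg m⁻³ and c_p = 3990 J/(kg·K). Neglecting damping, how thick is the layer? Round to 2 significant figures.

58 m

ω = 2π / 1.65×10^6 s = 3.81×10^-6 s⁻¹.
Required C = F₀ / (A ω) = 34.9 / (0.0387 × 3.81×10^-6) = 2.37×10^8 J/(m²·K).
D = C / (ρ c_p) = 2.37×10^8 / (1030 × 3990) = 57.6 m.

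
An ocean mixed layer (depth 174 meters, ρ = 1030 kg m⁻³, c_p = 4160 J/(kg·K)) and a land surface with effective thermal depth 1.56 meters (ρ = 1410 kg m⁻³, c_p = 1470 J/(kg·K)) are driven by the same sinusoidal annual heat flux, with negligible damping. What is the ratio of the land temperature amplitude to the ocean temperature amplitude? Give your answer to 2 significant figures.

C_ocean = 1030 × 4160 × 174 = 7.46×10^8 J/(m²·K).
C_land = 1410 × 1470 × 1.56 = 3.23×10^6 J/(m²·K).
Undamped amplitude ∝ 1/C, so A_land/A_ocean = C_ocean/C_land = 231.

230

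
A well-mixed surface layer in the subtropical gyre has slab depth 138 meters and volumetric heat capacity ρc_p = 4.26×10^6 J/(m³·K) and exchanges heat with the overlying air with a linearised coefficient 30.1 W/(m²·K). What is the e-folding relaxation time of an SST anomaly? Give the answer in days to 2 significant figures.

230 days

Areal heat capacity C = ρc_p × D = 4.26×10^6 × 138 = 5.88×10^8 J/(m²·K).
Relaxation time τ = C / λ = 5.88×10^8 / 30.1 = 1.95×10^7 s.
In days: 1.95×10^7 s / (86400 s/day) = 226 days.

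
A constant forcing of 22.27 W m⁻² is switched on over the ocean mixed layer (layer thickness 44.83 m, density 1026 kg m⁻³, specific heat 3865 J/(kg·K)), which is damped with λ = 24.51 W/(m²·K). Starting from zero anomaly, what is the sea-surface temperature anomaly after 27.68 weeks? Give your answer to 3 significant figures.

0.818 K

Areal heat capacity C = ρ c_p D = 1026 × 3865 × 44.83 = 1.78×10^8 J/(m²·K).
τ = C / λ = 1.78×10^8 / 24.51 = 7.25×10^6 s.
Equilibrium anomaly ΔT_eq = F / λ = 22.27 / 24.51 = 0.909 K.
t = 27.68 weeks = 1.67×10^7 s, so t/τ = 2.31.
ΔT(t) = ΔT_eq (1 − e^(−t/τ)) = 0.909 × (1 − e^−2.31) = 0.818 K.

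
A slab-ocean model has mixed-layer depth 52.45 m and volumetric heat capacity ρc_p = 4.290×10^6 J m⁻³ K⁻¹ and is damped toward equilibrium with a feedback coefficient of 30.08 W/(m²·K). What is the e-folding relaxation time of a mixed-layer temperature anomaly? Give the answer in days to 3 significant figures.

Areal heat capacity C = ρc_p × D = 4.290×10^6 × 52.45 = 2.25×10^8 J m⁻² K⁻¹.
Relaxation time τ = C / λ = 2.25×10^8 / 30.08 = 7.48×10^6 s.
In days: 7.48×10^6 s / (86400 s/day) = 86.6 days.

86.6 days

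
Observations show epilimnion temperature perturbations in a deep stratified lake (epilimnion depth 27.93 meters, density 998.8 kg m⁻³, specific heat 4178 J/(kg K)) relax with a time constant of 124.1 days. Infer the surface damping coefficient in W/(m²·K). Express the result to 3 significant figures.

10.9

Areal heat capacity C = ρ c_p D = 998.8 × 4178 × 27.93 = 1.17×10^8 J/(m²·K).
τ = 124.1 days = 1.07×10^7 s.
λ = C / τ = 1.17×10^8 / 1.07×10^7 = 10.9 W/(m²·K).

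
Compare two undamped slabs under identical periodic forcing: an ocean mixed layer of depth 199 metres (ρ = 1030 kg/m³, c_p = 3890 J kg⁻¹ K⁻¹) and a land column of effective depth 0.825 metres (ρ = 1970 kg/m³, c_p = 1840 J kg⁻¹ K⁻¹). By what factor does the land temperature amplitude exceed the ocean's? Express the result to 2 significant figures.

C_ocean = 1030 × 3890 × 199 = 7.97×10^8 J/(m²·K).
C_land = 1970 × 1840 × 0.825 = 2.99×10^6 J/(m²·K).
Undamped amplitude ∝ 1/C, so A_land/A_ocean = C_ocean/C_land = 267.

270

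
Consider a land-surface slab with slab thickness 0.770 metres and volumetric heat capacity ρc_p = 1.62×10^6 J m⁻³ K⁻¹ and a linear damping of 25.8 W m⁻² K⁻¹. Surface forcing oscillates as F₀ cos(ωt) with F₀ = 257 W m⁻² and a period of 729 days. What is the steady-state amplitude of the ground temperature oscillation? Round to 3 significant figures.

9.96 K

Areal heat capacity C = ρc_p × D = 1.62×10^6 × 0.770 = 1.25×10^6 J/(m^2 K).
Angular frequency ω = 2π / T = 2π / 6.30×10^7 s = 9.98×10^-8 s⁻¹.
√((Cω)² + λ²) = √((0.124)² + 25.8²) = 25.8 W/(m²·K).
Amplitude A = F₀ / √((Cω)²+λ²) = 257 / 25.8 = 9.96 K.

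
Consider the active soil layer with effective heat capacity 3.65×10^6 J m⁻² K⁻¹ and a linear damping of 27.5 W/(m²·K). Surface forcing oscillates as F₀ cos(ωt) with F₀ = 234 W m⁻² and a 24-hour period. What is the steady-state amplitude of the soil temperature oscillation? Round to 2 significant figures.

Areal heat capacity C = 3.65×10^6 J m⁻² K⁻¹ (given).
Angular frequency ω = 2π / T = 2π / 86400 s = 7.27×10^-5 s⁻¹.
√((Cω)² + λ²) = √((265)² + 27.5²) = 267 W/(m²·K).
Amplitude A = F₀ / √((Cω)²+λ²) = 234 / 267 = 0.877 K.

0.88 K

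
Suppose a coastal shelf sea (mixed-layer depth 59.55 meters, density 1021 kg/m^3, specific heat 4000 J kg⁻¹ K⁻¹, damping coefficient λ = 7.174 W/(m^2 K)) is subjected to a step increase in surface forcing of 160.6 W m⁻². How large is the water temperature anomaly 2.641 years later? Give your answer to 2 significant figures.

20 K

Areal heat capacity C = ρ c_p D = 1021 × 4000 × 59.55 = 2.43×10^8 J/(m²·K).
τ = C / λ = 2.43×10^8 / 7.174 = 3.39×10^7 s.
Equilibrium anomaly ΔT_eq = F / λ = 160.6 / 7.174 = 22.4 K.
t = 2.641 years = 8.33×10^7 s, so t/τ = 2.46.
ΔT(t) = ΔT_eq (1 − e^(−t/τ)) = 22.4 × (1 − e^−2.46) = 20.5 K.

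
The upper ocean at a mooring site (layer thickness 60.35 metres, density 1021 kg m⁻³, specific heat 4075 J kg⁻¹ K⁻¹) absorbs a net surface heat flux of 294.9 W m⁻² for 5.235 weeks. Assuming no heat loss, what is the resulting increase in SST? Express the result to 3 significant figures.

3.72 K

Areal heat capacity C = ρ c_p D = 1021 × 4075 × 60.35 = 2.51×10^8 J m⁻² K⁻¹.
Net heat input Q = F Δt = 294.9 × (5.235 weeks × 6.048×10^5 s/week) = 9.34×10^8 J/m².
ΔT = Q / C = 9.34×10^8 / 2.51×10^8 = 3.72 K.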